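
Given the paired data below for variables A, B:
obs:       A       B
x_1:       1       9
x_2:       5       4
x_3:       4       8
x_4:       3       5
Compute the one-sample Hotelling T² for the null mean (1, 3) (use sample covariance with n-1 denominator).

Step 1 — sample mean vector:
  mean(A) = (1 + 5 + 4 + 3) / 4 = 13/4 = 3.25
  mean(B) = (9 + 4 + 8 + 5) / 4 = 26/4 = 6.5
  x̄ = (3.25, 6.5),  deviation x̄ - mu_0 = (3.25, 6.5) - (1, 3) = (2.25, 3.5).

Step 2 — sample covariance matrix, S[i,j] = (1/(n-1)) · Σ_k (x_{k,i} - mean_i) · (x_{k,j} - mean_j), divisor n-1 = 3:
  S[A,A] = ((-2.25)·(-2.25) + (1.75)·(1.75) + (0.75)·(0.75) + (-0.25)·(-0.25)) / 3 = 8.75/3 = 2.9167
  S[A,B] = ((-2.25)·(2.5) + (1.75)·(-2.5) + (0.75)·(1.5) + (-0.25)·(-1.5)) / 3 = -8.5/3 = -2.8333
  S[B,B] = ((2.5)·(2.5) + (-2.5)·(-2.5) + (1.5)·(1.5) + (-1.5)·(-1.5)) / 3 = 17/3 = 5.6667
  S = [[2.9167, -2.8333],
 [-2.8333, 5.6667]].

Step 3 — invert S. det(S) = 2.9167·5.6667 - (-2.8333)² = 8.5.
  S^{-1} = (1/det) · [[d, -b], [-b, a]] = [[0.6667, 0.3333],
 [0.3333, 0.3431]].

Step 4 — quadratic form (x̄ - mu_0)^T · S^{-1} · (x̄ - mu_0):
  S^{-1} · (x̄ - mu_0) = (2.6667, 1.951),
  (x̄ - mu_0)^T · [...] = (2.25)·(2.6667) + (3.5)·(1.951) = 12.8284.

Step 5 — scale by n: T² = 4 · 12.8284 = 51.3137.

T² ≈ 51.3137


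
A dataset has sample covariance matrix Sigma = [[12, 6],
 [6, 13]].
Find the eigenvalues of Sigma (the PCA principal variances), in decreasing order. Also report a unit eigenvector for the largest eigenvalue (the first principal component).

Step 1 — characteristic polynomial of 2×2 Sigma:
  det(Sigma - λI) = λ² - trace · λ + det = 0.
  trace = 12 + 13 = 25, det = 12·13 - (6)² = 120.
Step 2 — discriminant:
  Δ = trace² - 4·det = 625 - 480 = 145.
Step 3 — eigenvalues:
  λ = (trace ± √Δ)/2 = (25 ± 12.0416)/2,
  λ_1 = 18.5208,  λ_2 = 6.4792.

Step 4 — unit eigenvector for λ_1: solve (Sigma - λ_1 I)v = 0. First row:
  (12 - 18.5208)·v_x + (6)·v_y = 0, i.e. (-6.5208)·v_x + (6)·v_y = 0,
  so v ∝ (b, λ_1 - a) = (6, 6.5208) = u.
  ||u|| = √((6)² + (6.5208)²) = √(78.5208) ≈ 8.8612,
  v_1 = u/||u|| ≈ (0.6771, 0.7359) (||v_1|| = 1).

λ_1 = 18.5208,  λ_2 = 6.4792;  v_1 ≈ (0.6771, 0.7359)


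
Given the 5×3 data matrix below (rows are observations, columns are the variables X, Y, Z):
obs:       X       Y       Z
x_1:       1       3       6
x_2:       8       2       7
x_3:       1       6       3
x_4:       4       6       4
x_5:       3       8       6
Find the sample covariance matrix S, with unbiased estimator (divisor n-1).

Step 1 — column means:
  mean(X) = (1 + 8 + 1 + 4 + 3) / 5 = 17/5 = 3.4
  mean(Y) = (3 + 2 + 6 + 6 + 8) / 5 = 25/5 = 5
  mean(Z) = (6 + 7 + 3 + 4 + 6) / 5 = 26/5 = 5.2

Step 2 — sample covariance S[i,j] = (1/(n-1)) · Σ_k (x_{k,i} - mean_i) · (x_{k,j} - mean_j), with n-1 = 4.
  S[X,X] = ((-2.4)·(-2.4) + (4.6)·(4.6) + (-2.4)·(-2.4) + (0.6)·(0.6) + (-0.4)·(-0.4)) / 4 = 33.2/4 = 8.3
  S[X,Y] = ((-2.4)·(-2) + (4.6)·(-3) + (-2.4)·(1) + (0.6)·(1) + (-0.4)·(3)) / 4 = -12/4 = -3
  S[X,Z] = ((-2.4)·(0.8) + (4.6)·(1.8) + (-2.4)·(-2.2) + (0.6)·(-1.2) + (-0.4)·(0.8)) / 4 = 10.6/4 = 2.65
  S[Y,Y] = ((-2)·(-2) + (-3)·(-3) + (1)·(1) + (1)·(1) + (3)·(3)) / 4 = 24/4 = 6
  S[Y,Z] = ((-2)·(0.8) + (-3)·(1.8) + (1)·(-2.2) + (1)·(-1.2) + (3)·(0.8)) / 4 = -8/4 = -2
  S[Z,Z] = ((0.8)·(0.8) + (1.8)·(1.8) + (-2.2)·(-2.2) + (-1.2)·(-1.2) + (0.8)·(0.8)) / 4 = 10.8/4 = 2.7

S is symmetric (S[j,i] = S[i,j]). Assembling:

S = [[8.3, -3, 2.65],
 [-3, 6, -2],
 [2.65, -2, 2.7]]


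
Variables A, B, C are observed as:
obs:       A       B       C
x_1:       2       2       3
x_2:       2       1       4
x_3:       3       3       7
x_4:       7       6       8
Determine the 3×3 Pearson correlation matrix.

Step 1 — column means:
  mean(A) = (2 + 2 + 3 + 7) / 4 = 14/4 = 3.5
  mean(B) = (2 + 1 + 3 + 6) / 4 = 12/4 = 3
  mean(C) = (3 + 4 + 7 + 8) / 4 = 22/4 = 5.5

Step 2 — sample variances and covariances s[i,j] = (1/(n-1)) · Σ_k (x_{k,i} - mean_i) · (x_{k,j} - mean_j), with n-1 = 3:
  s[A,A] = ((-1.5)·(-1.5) + (-1.5)·(-1.5) + (-0.5)·(-0.5) + (3.5)·(3.5)) / 3 = 17/3 = 5.6667
  s[A,B] = ((-1.5)·(-1) + (-1.5)·(-2) + (-0.5)·(0) + (3.5)·(3)) / 3 = 15/3 = 5
  s[A,C] = ((-1.5)·(-2.5) + (-1.5)·(-1.5) + (-0.5)·(1.5) + (3.5)·(2.5)) / 3 = 14/3 = 4.6667
  s[B,B] = ((-1)·(-1) + (-2)·(-2) + (0)·(0) + (3)·(3)) / 3 = 14/3 = 4.6667
  s[B,C] = ((-1)·(-2.5) + (-2)·(-1.5) + (0)·(1.5) + (3)·(2.5)) / 3 = 13/3 = 4.3333
  s[C,C] = ((-2.5)·(-2.5) + (-1.5)·(-1.5) + (1.5)·(1.5) + (2.5)·(2.5)) / 3 = 17/3 = 5.6667
  Sample standard deviations s_i = √(s[i,i]):
  s(A) = √(5.6667) = 2.3805
  s(B) = √(4.6667) = 2.1602
  s(C) = √(5.6667) = 2.3805

Step 3 — r_{ij} = s_{ij} / (s_i · s_j):
  r[A,A] = 1 (diagonal).
  r[A,B] = 5 / (2.3805 · 2.1602) = 5 / 5.1424 = 0.9723
  r[A,C] = 4.6667 / (2.3805 · 2.3805) = 4.6667 / 5.6667 = 0.8235
  r[B,B] = 1 (diagonal).
  r[B,C] = 4.3333 / (2.1602 · 2.3805) = 4.3333 / 5.1424 = 0.8427
  r[C,C] = 1 (diagonal).

R is symmetric with unit diagonal. Assembling:

R = [[1, 0.9723, 0.8235],
 [0.9723, 1, 0.8427],
 [0.8235, 0.8427, 1]]


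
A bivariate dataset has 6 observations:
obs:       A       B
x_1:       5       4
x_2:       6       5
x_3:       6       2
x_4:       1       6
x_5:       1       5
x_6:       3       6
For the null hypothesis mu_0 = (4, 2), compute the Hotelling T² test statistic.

Step 1 — sample mean vector:
  mean(A) = (5 + 6 + 6 + 1 + 1 + 3) / 6 = 22/6 = 3.6667
  mean(B) = (4 + 5 + 2 + 6 + 5 + 6) / 6 = 28/6 = 4.6667
  x̄ = (3.6667, 4.6667),  deviation x̄ - mu_0 = (3.6667, 4.6667) - (4, 2) = (-0.3333, 2.6667).

Step 2 — sample covariance matrix, S[i,j] = (1/(n-1)) · Σ_k (x_{k,i} - mean_i) · (x_{k,j} - mean_j), divisor n-1 = 5:
  S[A,A] = ((1.3333)·(1.3333) + (2.3333)·(2.3333) + (2.3333)·(2.3333) + (-2.6667)·(-2.6667) + (-2.6667)·(-2.6667) + (-0.6667)·(-0.6667)) / 5 = 27.3333/5 = 5.4667
  S[A,B] = ((1.3333)·(-0.6667) + (2.3333)·(0.3333) + (2.3333)·(-2.6667) + (-2.6667)·(1.3333) + (-2.6667)·(0.3333) + (-0.6667)·(1.3333)) / 5 = -11.6667/5 = -2.3333
  S[B,B] = ((-0.6667)·(-0.6667) + (0.3333)·(0.3333) + (-2.6667)·(-2.6667) + (1.3333)·(1.3333) + (0.3333)·(0.3333) + (1.3333)·(1.3333)) / 5 = 11.3333/5 = 2.2667
  S = [[5.4667, -2.3333],
 [-2.3333, 2.2667]].

Step 3 — invert S. det(S) = 5.4667·2.2667 - (-2.3333)² = 6.9467.
  S^{-1} = (1/det) · [[d, -b], [-b, a]] = [[0.3263, 0.3359],
 [0.3359, 0.7869]].

Step 4 — quadratic form (x̄ - mu_0)^T · S^{-1} · (x̄ - mu_0):
  S^{-1} · (x̄ - mu_0) = (0.7869, 1.9866),
  (x̄ - mu_0)^T · [...] = (-0.3333)·(0.7869) + (2.6667)·(1.9866) = 5.0352.

Step 5 — scale by n: T² = 6 · 5.0352 = 30.2111.

T² ≈ 30.2111


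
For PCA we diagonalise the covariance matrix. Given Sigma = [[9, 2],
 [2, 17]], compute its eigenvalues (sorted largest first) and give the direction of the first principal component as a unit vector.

Step 1 — characteristic polynomial of 2×2 Sigma:
  det(Sigma - λI) = λ² - trace · λ + det = 0.
  trace = 9 + 17 = 26, det = 9·17 - (2)² = 149.
Step 2 — discriminant:
  Δ = trace² - 4·det = 676 - 596 = 80.
Step 3 — eigenvalues:
  λ = (trace ± √Δ)/2 = (26 ± 8.9443)/2,
  λ_1 = 17.4721,  λ_2 = 8.5279.

Step 4 — unit eigenvector for λ_1: solve (Sigma - λ_1 I)v = 0. First row:
  (9 - 17.4721)·v_x + (2)·v_y = 0, i.e. (-8.4721)·v_x + (2)·v_y = 0,
  so v ∝ (b, λ_1 - a) = (2, 8.4721) = u.
  ||u|| = √((2)² + (8.4721)²) = √(75.7771) ≈ 8.705,
  v_1 = u/||u|| ≈ (0.2298, 0.9732) (||v_1|| = 1).

λ_1 = 17.4721,  λ_2 = 8.5279;  v_1 ≈ (0.2298, 0.9732)


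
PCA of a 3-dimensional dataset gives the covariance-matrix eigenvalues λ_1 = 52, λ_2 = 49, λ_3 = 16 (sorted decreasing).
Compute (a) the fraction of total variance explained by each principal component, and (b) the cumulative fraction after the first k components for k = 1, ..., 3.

Step 1 — total variance = trace(Sigma) = Σ λ_i = 52 + 49 + 16 = 117.

Step 2 — fraction explained by component i = λ_i / Σ λ:
  PC1: 52/117 = 0.4444
  PC2: 49/117 = 0.4188
  PC3: 16/117 = 0.1368

Step 3 — cumulative fraction after k components = (λ_1 + ... + λ_k) / Σ λ:
  k = 1: 52/117 = 0.4444
  k = 2: (52 + 49)/117 = 101/117 = 0.8632
  k = 3: (52 + 49 + 16)/117 = 117/117 = 1

Summary (fraction, with percent):

explained: PC1 0.4444 (44.44%), PC2 0.4188 (41.88%), PC3 0.1368 (13.68%);  cumulative: 0.4444, 0.8632, 1


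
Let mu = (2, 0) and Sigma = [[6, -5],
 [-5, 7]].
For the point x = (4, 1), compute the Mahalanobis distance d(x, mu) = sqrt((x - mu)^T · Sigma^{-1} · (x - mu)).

Step 1 — centre the observation: (x - mu) = (2, 1).

Step 2 — invert Sigma. det(Sigma) = 6·7 - (-5)² = 17.
  Sigma^{-1} = (1/det) · [[d, -b], [-b, a]] = [[0.4118, 0.2941],
 [0.2941, 0.3529]].

Step 3 — form the quadratic (x - mu)^T · Sigma^{-1} · (x - mu):
  Sigma^{-1} · (x - mu) = (1.1176, 0.9412).
  (x - mu)^T · [Sigma^{-1} · (x - mu)] = (2)·(1.1176) + (1)·(0.9412) = 3.1765.

Step 4 — take square root: d = √(3.1765) ≈ 1.7823.

d(x, mu) = √(3.1765) ≈ 1.7823


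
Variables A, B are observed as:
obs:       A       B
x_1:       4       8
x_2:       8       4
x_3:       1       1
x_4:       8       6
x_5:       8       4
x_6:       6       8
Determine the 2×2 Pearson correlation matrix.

Step 1 — column means:
  mean(A) = (4 + 8 + 1 + 8 + 8 + 6) / 6 = 35/6 = 5.8333
  mean(B) = (8 + 4 + 1 + 6 + 4 + 8) / 6 = 31/6 = 5.1667

Step 2 — sample variances and covariances s[i,j] = (1/(n-1)) · Σ_k (x_{k,i} - mean_i) · (x_{k,j} - mean_j), with n-1 = 5:
  s[A,A] = ((-1.8333)·(-1.8333) + (2.1667)·(2.1667) + (-4.8333)·(-4.8333) + (2.1667)·(2.1667) + (2.1667)·(2.1667) + (0.1667)·(0.1667)) / 5 = 40.8333/5 = 8.1667
  s[A,B] = ((-1.8333)·(2.8333) + (2.1667)·(-1.1667) + (-4.8333)·(-4.1667) + (2.1667)·(0.8333) + (2.1667)·(-1.1667) + (0.1667)·(2.8333)) / 5 = 12.1667/5 = 2.4333
  s[B,B] = ((2.8333)·(2.8333) + (-1.1667)·(-1.1667) + (-4.1667)·(-4.1667) + (0.8333)·(0.8333) + (-1.1667)·(-1.1667) + (2.8333)·(2.8333)) / 5 = 36.8333/5 = 7.3667
  Sample standard deviations s_i = √(s[i,i]):
  s(A) = √(8.1667) = 2.8577
  s(B) = √(7.3667) = 2.7142

Step 3 — r_{ij} = s_{ij} / (s_i · s_j):
  r[A,A] = 1 (diagonal).
  r[A,B] = 2.4333 / (2.8577 · 2.7142) = 2.4333 / 7.7564 = 0.3137
  r[B,B] = 1 (diagonal).

R is symmetric with unit diagonal. Assembling:

R = [[1, 0.3137],
 [0.3137, 1]]


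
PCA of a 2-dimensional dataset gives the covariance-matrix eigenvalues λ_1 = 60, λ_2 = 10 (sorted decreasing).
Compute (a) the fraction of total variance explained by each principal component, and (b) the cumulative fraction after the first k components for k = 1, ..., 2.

Step 1 — total variance = trace(Sigma) = Σ λ_i = 60 + 10 = 70.

Step 2 — fraction explained by component i = λ_i / Σ λ:
  PC1: 60/70 = 0.8571
  PC2: 10/70 = 0.1429

Step 3 — cumulative fraction after k components = (λ_1 + ... + λ_k) / Σ λ:
  k = 1: 60/70 = 0.8571
  k = 2: (60 + 10)/70 = 70/70 = 1

Summary (fraction, with percent):

explained: PC1 0.8571 (85.71%), PC2 0.1429 (14.29%);  cumulative: 0.8571, 1


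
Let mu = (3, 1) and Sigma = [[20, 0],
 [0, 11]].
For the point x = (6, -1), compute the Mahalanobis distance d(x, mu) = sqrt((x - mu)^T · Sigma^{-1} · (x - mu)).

Step 1 — centre the observation: (x - mu) = (3, -2).

Step 2 — invert Sigma. det(Sigma) = 20·11 - (0)² = 220.
  Sigma^{-1} = (1/det) · [[d, -b], [-b, a]] = [[0.05, 0],
 [0, 0.0909]].

Step 3 — form the quadratic (x - mu)^T · Sigma^{-1} · (x - mu):
  Sigma^{-1} · (x - mu) = (0.15, -0.1818).
  (x - mu)^T · [Sigma^{-1} · (x - mu)] = (3)·(0.15) + (-2)·(-0.1818) = 0.8136.

Step 4 — take square root: d = √(0.8136) ≈ 0.902.

d(x, mu) = √(0.8136) ≈ 0.902


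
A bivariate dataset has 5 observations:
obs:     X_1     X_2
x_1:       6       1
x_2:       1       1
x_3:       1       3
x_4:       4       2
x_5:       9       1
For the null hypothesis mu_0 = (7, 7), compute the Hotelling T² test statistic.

Step 1 — sample mean vector:
  mean(X_1) = (6 + 1 + 1 + 4 + 9) / 5 = 21/5 = 4.2
  mean(X_2) = (1 + 1 + 3 + 2 + 1) / 5 = 8/5 = 1.6
  x̄ = (4.2, 1.6),  deviation x̄ - mu_0 = (4.2, 1.6) - (7, 7) = (-2.8, -5.4).

Step 2 — sample covariance matrix, S[i,j] = (1/(n-1)) · Σ_k (x_{k,i} - mean_i) · (x_{k,j} - mean_j), divisor n-1 = 4:
  S[X_1,X_1] = ((1.8)·(1.8) + (-3.2)·(-3.2) + (-3.2)·(-3.2) + (-0.2)·(-0.2) + (4.8)·(4.8)) / 4 = 46.8/4 = 11.7
  S[X_1,X_2] = ((1.8)·(-0.6) + (-3.2)·(-0.6) + (-3.2)·(1.4) + (-0.2)·(0.4) + (4.8)·(-0.6)) / 4 = -6.6/4 = -1.65
  S[X_2,X_2] = ((-0.6)·(-0.6) + (-0.6)·(-0.6) + (1.4)·(1.4) + (0.4)·(0.4) + (-0.6)·(-0.6)) / 4 = 3.2/4 = 0.8
  S = [[11.7, -1.65],
 [-1.65, 0.8]].

Step 3 — invert S. det(S) = 11.7·0.8 - (-1.65)² = 6.6375.
  S^{-1} = (1/det) · [[d, -b], [-b, a]] = [[0.1205, 0.2486],
 [0.2486, 1.7627]].

Step 4 — quadratic form (x̄ - mu_0)^T · S^{-1} · (x̄ - mu_0):
  S^{-1} · (x̄ - mu_0) = (-1.6798, -10.2147),
  (x̄ - mu_0)^T · [...] = (-2.8)·(-1.6798) + (-5.4)·(-10.2147) = 59.8629.

Step 5 — scale by n: T² = 5 · 59.8629 = 299.3145.

T² ≈ 299.3145


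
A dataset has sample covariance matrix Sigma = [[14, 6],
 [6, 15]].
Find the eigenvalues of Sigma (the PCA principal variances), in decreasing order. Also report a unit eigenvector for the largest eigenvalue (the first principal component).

Step 1 — characteristic polynomial of 2×2 Sigma:
  det(Sigma - λI) = λ² - trace · λ + det = 0.
  trace = 14 + 15 = 29, det = 14·15 - (6)² = 174.
Step 2 — discriminant:
  Δ = trace² - 4·det = 841 - 696 = 145.
Step 3 — eigenvalues:
  λ = (trace ± √Δ)/2 = (29 ± 12.0416)/2,
  λ_1 = 20.5208,  λ_2 = 8.4792.

Step 4 — unit eigenvector for λ_1: solve (Sigma - λ_1 I)v = 0. First row:
  (14 - 20.5208)·v_x + (6)·v_y = 0, i.e. (-6.5208)·v_x + (6)·v_y = 0,
  so v ∝ (b, λ_1 - a) = (6, 6.5208) = u.
  ||u|| = √((6)² + (6.5208)²) = √(78.5208) ≈ 8.8612,
  v_1 = u/||u|| ≈ (0.6771, 0.7359) (||v_1|| = 1).

λ_1 = 20.5208,  λ_2 = 8.4792;  v_1 ≈ (0.6771, 0.7359)


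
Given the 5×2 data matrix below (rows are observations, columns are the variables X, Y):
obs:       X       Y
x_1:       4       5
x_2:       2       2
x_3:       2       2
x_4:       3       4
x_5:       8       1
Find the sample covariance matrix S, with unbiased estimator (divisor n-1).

Step 1 — column means:
  mean(X) = (4 + 2 + 2 + 3 + 8) / 5 = 19/5 = 3.8
  mean(Y) = (5 + 2 + 2 + 4 + 1) / 5 = 14/5 = 2.8

Step 2 — sample covariance S[i,j] = (1/(n-1)) · Σ_k (x_{k,i} - mean_i) · (x_{k,j} - mean_j), with n-1 = 4.
  S[X,X] = ((0.2)·(0.2) + (-1.8)·(-1.8) + (-1.8)·(-1.8) + (-0.8)·(-0.8) + (4.2)·(4.2)) / 4 = 24.8/4 = 6.2
  S[X,Y] = ((0.2)·(2.2) + (-1.8)·(-0.8) + (-1.8)·(-0.8) + (-0.8)·(1.2) + (4.2)·(-1.8)) / 4 = -5.2/4 = -1.3
  S[Y,Y] = ((2.2)·(2.2) + (-0.8)·(-0.8) + (-0.8)·(-0.8) + (1.2)·(1.2) + (-1.8)·(-1.8)) / 4 = 10.8/4 = 2.7

S is symmetric (S[j,i] = S[i,j]). Assembling:

S = [[6.2, -1.3],
 [-1.3, 2.7]]


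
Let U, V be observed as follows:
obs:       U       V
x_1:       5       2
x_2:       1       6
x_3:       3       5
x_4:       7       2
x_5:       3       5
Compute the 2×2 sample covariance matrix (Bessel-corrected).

Step 1 — column means:
  mean(U) = (5 + 1 + 3 + 7 + 3) / 5 = 19/5 = 3.8
  mean(V) = (2 + 6 + 5 + 2 + 5) / 5 = 20/5 = 4

Step 2 — sample covariance S[i,j] = (1/(n-1)) · Σ_k (x_{k,i} - mean_i) · (x_{k,j} - mean_j), with n-1 = 4.
  S[U,U] = ((1.2)·(1.2) + (-2.8)·(-2.8) + (-0.8)·(-0.8) + (3.2)·(3.2) + (-0.8)·(-0.8)) / 4 = 20.8/4 = 5.2
  S[U,V] = ((1.2)·(-2) + (-2.8)·(2) + (-0.8)·(1) + (3.2)·(-2) + (-0.8)·(1)) / 4 = -16/4 = -4
  S[V,V] = ((-2)·(-2) + (2)·(2) + (1)·(1) + (-2)·(-2) + (1)·(1)) / 4 = 14/4 = 3.5

S is symmetric (S[j,i] = S[i,j]). Assembling:

S = [[5.2, -4],
 [-4, 3.5]]


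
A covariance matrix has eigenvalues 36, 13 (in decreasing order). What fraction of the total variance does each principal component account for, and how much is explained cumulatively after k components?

Step 1 — total variance = trace(Sigma) = Σ λ_i = 36 + 13 = 49.

Step 2 — fraction explained by component i = λ_i / Σ λ:
  PC1: 36/49 = 0.7347
  PC2: 13/49 = 0.2653

Step 3 — cumulative fraction after k components = (λ_1 + ... + λ_k) / Σ λ:
  k = 1: 36/49 = 0.7347
  k = 2: (36 + 13)/49 = 49/49 = 1

Summary (fraction, with percent):

explained: PC1 0.7347 (73.47%), PC2 0.2653 (26.53%);  cumulative: 0.7347, 1


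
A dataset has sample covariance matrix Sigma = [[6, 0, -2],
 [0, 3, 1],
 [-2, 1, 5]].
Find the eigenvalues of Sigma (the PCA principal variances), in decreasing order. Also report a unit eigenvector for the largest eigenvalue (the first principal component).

Step 1 — characteristic polynomial p(λ) = det(λI - Sigma) = λ³ - tr·λ² + c_1·λ - det, where tr = trace, c_1 = sum of the principal 2×2 minors, det = det(Sigma):
  tr = 6 + 3 + 5 = 14,
  c_1 = (6·3 - (0)²) + (6·5 - (-2)²) + (3·5 - (1)²) = 18 + 26 + 14 = 58,
  det = 6·(3·5 - (1)²) - (0)·((0)·5 - (1)·(-2)) + (-2)·((0)·(1) - 3·(-2)) = 6·(14) - (0)·(2) + (-2)·(6) = 72.
  So p(λ) = λ³ - 14λ² + 58λ - 72.
Step 2 — look for an integer root (rational root theorem: any rational root is an integer divisor of 72). Testing λ = 4:
  p(4) = 64 - 224 + 232 - 72 = 0  ✓
  Dividing out (λ - 4): p(λ) = (λ - 4)(λ² - 10λ + 18).
Step 3 — remaining eigenvalues from the quadratic λ² - 10λ + 18 = 0:
  Δ = 10² - 4·18 = 100 - 72 = 28,  λ = (10 ± √28)/2 = (10 ± 5.2915)/2 ≈ 7.6458 or 2.3542.
  Sorted: λ_1 = 7.6458,  λ_2 = 4,  λ_3 = 2.3542  (check: sum = 14 = tr ✓).

Step 4 — unit eigenvector for λ_1 ≈ 7.6458: v spans the null space of (Sigma - λ_1 I), whose rows are
  r_1 = (-1.6458, 0, -2),  r_2 = (0, -4.6458, 1),  r_3 = (-2, 1, -2.6458).
  v is orthogonal to every row, so take v ∝ r_1 × r_2 = ((0)·(1) - (-2)·(-4.6458), (-2)·(0) - (-1.6458)·(1), (-1.6458)·(-4.6458) - (0)·(0)) ≈ (-9.2915, 1.6458, 7.6458).
  Rescale (multiply by -1 so the first nonzero entry is positive): u = (9.2915, -1.6458, -7.6458).
  ||u|| = √((9.2915)² + (-1.6458)² + (-7.6458)²) = √(147.498) ≈ 12.1449,  v_1 = u/||u|| ≈ (0.7651, -0.1355, -0.6295) (||v_1|| = 1).

λ_1 = 7.6458,  λ_2 = 4,  λ_3 = 2.3542;  v_1 ≈ (0.7651, -0.1355, -0.6295)


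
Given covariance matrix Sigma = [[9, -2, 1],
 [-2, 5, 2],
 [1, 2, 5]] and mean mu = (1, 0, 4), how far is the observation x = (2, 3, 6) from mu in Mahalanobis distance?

Step 1 — centre the observation: (x - mu) = (1, 3, 2).

Step 2 — invert Sigma (cofactor / det for 3×3, or solve directly):
  Sigma^{-1} = [[0.1346, 0.0769, -0.0577],
 [0.0769, 0.2821, -0.1282],
 [-0.0577, -0.1282, 0.2628]].

Step 3 — form the quadratic (x - mu)^T · Sigma^{-1} · (x - mu):
  Sigma^{-1} · (x - mu) = (0.25, 0.6667, 0.0833).
  (x - mu)^T · [Sigma^{-1} · (x - mu)] = (1)·(0.25) + (3)·(0.6667) + (2)·(0.0833) = 2.4167.

Step 4 — take square root: d = √(2.4167) ≈ 1.5546.

d(x, mu) = √(2.4167) ≈ 1.5546


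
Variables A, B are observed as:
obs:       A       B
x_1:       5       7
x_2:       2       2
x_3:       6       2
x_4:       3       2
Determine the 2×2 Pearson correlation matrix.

Step 1 — column means:
  mean(A) = (5 + 2 + 6 + 3) / 4 = 16/4 = 4
  mean(B) = (7 + 2 + 2 + 2) / 4 = 13/4 = 3.25

Step 2 — sample variances and covariances s[i,j] = (1/(n-1)) · Σ_k (x_{k,i} - mean_i) · (x_{k,j} - mean_j), with n-1 = 3:
  s[A,A] = ((1)·(1) + (-2)·(-2) + (2)·(2) + (-1)·(-1)) / 3 = 10/3 = 3.3333
  s[A,B] = ((1)·(3.75) + (-2)·(-1.25) + (2)·(-1.25) + (-1)·(-1.25)) / 3 = 5/3 = 1.6667
  s[B,B] = ((3.75)·(3.75) + (-1.25)·(-1.25) + (-1.25)·(-1.25) + (-1.25)·(-1.25)) / 3 = 18.75/3 = 6.25
  Sample standard deviations s_i = √(s[i,i]):
  s(A) = √(3.3333) = 1.8257
  s(B) = √(6.25) = 2.5

Step 3 — r_{ij} = s_{ij} / (s_i · s_j):
  r[A,A] = 1 (diagonal).
  r[A,B] = 1.6667 / (1.8257 · 2.5) = 1.6667 / 4.5644 = 0.3651
  r[B,B] = 1 (diagonal).

R is symmetric with unit diagonal. Assembling:

R = [[1, 0.3651],
 [0.3651, 1]]


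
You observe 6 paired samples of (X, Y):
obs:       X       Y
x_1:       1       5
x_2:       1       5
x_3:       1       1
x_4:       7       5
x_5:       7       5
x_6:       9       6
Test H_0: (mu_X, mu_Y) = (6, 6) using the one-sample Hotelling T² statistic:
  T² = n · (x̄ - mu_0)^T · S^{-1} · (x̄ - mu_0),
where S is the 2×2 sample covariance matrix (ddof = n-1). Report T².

Step 1 — sample mean vector:
  mean(X) = (1 + 1 + 1 + 7 + 7 + 9) / 6 = 26/6 = 4.3333
  mean(Y) = (5 + 5 + 1 + 5 + 5 + 6) / 6 = 27/6 = 4.5
  x̄ = (4.3333, 4.5),  deviation x̄ - mu_0 = (4.3333, 4.5) - (6, 6) = (-1.6667, -1.5).

Step 2 — sample covariance matrix, S[i,j] = (1/(n-1)) · Σ_k (x_{k,i} - mean_i) · (x_{k,j} - mean_j), divisor n-1 = 5:
  S[X,X] = ((-3.3333)·(-3.3333) + (-3.3333)·(-3.3333) + (-3.3333)·(-3.3333) + (2.6667)·(2.6667) + (2.6667)·(2.6667) + (4.6667)·(4.6667)) / 5 = 69.3333/5 = 13.8667
  S[X,Y] = ((-3.3333)·(0.5) + (-3.3333)·(0.5) + (-3.3333)·(-3.5) + (2.6667)·(0.5) + (2.6667)·(0.5) + (4.6667)·(1.5)) / 5 = 18/5 = 3.6
  S[Y,Y] = ((0.5)·(0.5) + (0.5)·(0.5) + (-3.5)·(-3.5) + (0.5)·(0.5) + (0.5)·(0.5) + (1.5)·(1.5)) / 5 = 15.5/5 = 3.1
  S = [[13.8667, 3.6],
 [3.6, 3.1]].

Step 3 — invert S. det(S) = 13.8667·3.1 - (3.6)² = 30.0267.
  S^{-1} = (1/det) · [[d, -b], [-b, a]] = [[0.1032, -0.1199],
 [-0.1199, 0.4618]].

Step 4 — quadratic form (x̄ - mu_0)^T · S^{-1} · (x̄ - mu_0):
  S^{-1} · (x̄ - mu_0) = (0.0078, -0.4929),
  (x̄ - mu_0)^T · [...] = (-1.6667)·(0.0078) + (-1.5)·(-0.4929) = 0.7264.

Step 5 — scale by n: T² = 6 · 0.7264 = 4.3583.

T² ≈ 4.3583


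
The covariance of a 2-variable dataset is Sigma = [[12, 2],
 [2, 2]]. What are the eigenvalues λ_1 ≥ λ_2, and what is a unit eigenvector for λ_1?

Step 1 — characteristic polynomial of 2×2 Sigma:
  det(Sigma - λI) = λ² - trace · λ + det = 0.
  trace = 12 + 2 = 14, det = 12·2 - (2)² = 20.
Step 2 — discriminant:
  Δ = trace² - 4·det = 196 - 80 = 116.
Step 3 — eigenvalues:
  λ = (trace ± √Δ)/2 = (14 ± 10.7703)/2,
  λ_1 = 12.3852,  λ_2 = 1.6148.

Step 4 — unit eigenvector for λ_1: solve (Sigma - λ_1 I)v = 0. First row:
  (12 - 12.3852)·v_x + (2)·v_y = 0, i.e. (-0.3852)·v_x + (2)·v_y = 0,
  so v ∝ (b, λ_1 - a) = (2, 0.3852) = u.
  ||u|| = √((2)² + (0.3852)²) = √(4.1484) ≈ 2.0368,
  v_1 = u/||u|| ≈ (0.982, 0.1891) (||v_1|| = 1).

λ_1 = 12.3852,  λ_2 = 1.6148;  v_1 ≈ (0.982, 0.1891)


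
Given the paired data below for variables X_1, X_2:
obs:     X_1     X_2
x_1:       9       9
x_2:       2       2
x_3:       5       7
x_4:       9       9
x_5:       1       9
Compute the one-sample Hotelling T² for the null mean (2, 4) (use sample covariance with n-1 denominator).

Step 1 — sample mean vector:
  mean(X_1) = (9 + 2 + 5 + 9 + 1) / 5 = 26/5 = 5.2
  mean(X_2) = (9 + 2 + 7 + 9 + 9) / 5 = 36/5 = 7.2
  x̄ = (5.2, 7.2),  deviation x̄ - mu_0 = (5.2, 7.2) - (2, 4) = (3.2, 3.2).

Step 2 — sample covariance matrix, S[i,j] = (1/(n-1)) · Σ_k (x_{k,i} - mean_i) · (x_{k,j} - mean_j), divisor n-1 = 4:
  S[X_1,X_1] = ((3.8)·(3.8) + (-3.2)·(-3.2) + (-0.2)·(-0.2) + (3.8)·(3.8) + (-4.2)·(-4.2)) / 4 = 56.8/4 = 14.2
  S[X_1,X_2] = ((3.8)·(1.8) + (-3.2)·(-5.2) + (-0.2)·(-0.2) + (3.8)·(1.8) + (-4.2)·(1.8)) / 4 = 22.8/4 = 5.7
  S[X_2,X_2] = ((1.8)·(1.8) + (-5.2)·(-5.2) + (-0.2)·(-0.2) + (1.8)·(1.8) + (1.8)·(1.8)) / 4 = 36.8/4 = 9.2
  S = [[14.2, 5.7],
 [5.7, 9.2]].

Step 3 — invert S. det(S) = 14.2·9.2 - (5.7)² = 98.15.
  S^{-1} = (1/det) · [[d, -b], [-b, a]] = [[0.0937, -0.0581],
 [-0.0581, 0.1447]].

Step 4 — quadratic form (x̄ - mu_0)^T · S^{-1} · (x̄ - mu_0):
  S^{-1} · (x̄ - mu_0) = (0.1141, 0.2771),
  (x̄ - mu_0)^T · [...] = (3.2)·(0.1141) + (3.2)·(0.2771) = 1.252.

Step 5 — scale by n: T² = 5 · 1.252 = 6.2598.

T² ≈ 6.2598


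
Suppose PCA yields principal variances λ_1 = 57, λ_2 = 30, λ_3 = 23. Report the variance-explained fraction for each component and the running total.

Step 1 — total variance = trace(Sigma) = Σ λ_i = 57 + 30 + 23 = 110.

Step 2 — fraction explained by component i = λ_i / Σ λ:
  PC1: 57/110 = 0.5182
  PC2: 30/110 = 0.2727
  PC3: 23/110 = 0.2091

Step 3 — cumulative fraction after k components = (λ_1 + ... + λ_k) / Σ λ:
  k = 1: 57/110 = 0.5182
  k = 2: (57 + 30)/110 = 87/110 = 0.7909
  k = 3: (57 + 30 + 23)/110 = 110/110 = 1

Summary (fraction, with percent):

explained: PC1 0.5182 (51.82%), PC2 0.2727 (27.27%), PC3 0.2091 (20.91%);  cumulative: 0.5182, 0.7909, 1


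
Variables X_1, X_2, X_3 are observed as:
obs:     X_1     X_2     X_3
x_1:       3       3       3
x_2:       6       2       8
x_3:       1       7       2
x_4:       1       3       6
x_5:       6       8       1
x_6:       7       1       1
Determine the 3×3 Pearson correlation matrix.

Step 1 — column means:
  mean(X_1) = (3 + 6 + 1 + 1 + 6 + 7) / 6 = 24/6 = 4
  mean(X_2) = (3 + 2 + 7 + 3 + 8 + 1) / 6 = 24/6 = 4
  mean(X_3) = (3 + 8 + 2 + 6 + 1 + 1) / 6 = 21/6 = 3.5

Step 2 — sample variances and covariances s[i,j] = (1/(n-1)) · Σ_k (x_{k,i} - mean_i) · (x_{k,j} - mean_j), with n-1 = 5:
  s[X_1,X_1] = ((-1)·(-1) + (2)·(2) + (-3)·(-3) + (-3)·(-3) + (2)·(2) + (3)·(3)) / 5 = 36/5 = 7.2
  s[X_1,X_2] = ((-1)·(-1) + (2)·(-2) + (-3)·(3) + (-3)·(-1) + (2)·(4) + (3)·(-3)) / 5 = -10/5 = -2
  s[X_1,X_3] = ((-1)·(-0.5) + (2)·(4.5) + (-3)·(-1.5) + (-3)·(2.5) + (2)·(-2.5) + (3)·(-2.5)) / 5 = -6/5 = -1.2
  s[X_2,X_2] = ((-1)·(-1) + (-2)·(-2) + (3)·(3) + (-1)·(-1) + (4)·(4) + (-3)·(-3)) / 5 = 40/5 = 8
  s[X_2,X_3] = ((-1)·(-0.5) + (-2)·(4.5) + (3)·(-1.5) + (-1)·(2.5) + (4)·(-2.5) + (-3)·(-2.5)) / 5 = -18/5 = -3.6
  s[X_3,X_3] = ((-0.5)·(-0.5) + (4.5)·(4.5) + (-1.5)·(-1.5) + (2.5)·(2.5) + (-2.5)·(-2.5) + (-2.5)·(-2.5)) / 5 = 41.5/5 = 8.3
  Sample standard deviations s_i = √(s[i,i]):
  s(X_1) = √(7.2) = 2.6833
  s(X_2) = √(8) = 2.8284
  s(X_3) = √(8.3) = 2.881

Step 3 — r_{ij} = s_{ij} / (s_i · s_j):
  r[X_1,X_1] = 1 (diagonal).
  r[X_1,X_2] = -2 / (2.6833 · 2.8284) = -2 / 7.5895 = -0.2635
  r[X_1,X_3] = -1.2 / (2.6833 · 2.881) = -1.2 / 7.7305 = -0.1552
  r[X_2,X_2] = 1 (diagonal).
  r[X_2,X_3] = -3.6 / (2.8284 · 2.881) = -3.6 / 8.1486 = -0.4418
  r[X_3,X_3] = 1 (diagonal).

R is symmetric with unit diagonal. Assembling:

R = [[1, -0.2635, -0.1552],
 [-0.2635, 1, -0.4418],
 [-0.1552, -0.4418, 1]]


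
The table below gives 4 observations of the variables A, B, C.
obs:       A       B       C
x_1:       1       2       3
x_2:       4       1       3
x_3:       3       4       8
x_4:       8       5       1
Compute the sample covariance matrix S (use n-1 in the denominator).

Step 1 — column means:
  mean(A) = (1 + 4 + 3 + 8) / 4 = 16/4 = 4
  mean(B) = (2 + 1 + 4 + 5) / 4 = 12/4 = 3
  mean(C) = (3 + 3 + 8 + 1) / 4 = 15/4 = 3.75

Step 2 — sample covariance S[i,j] = (1/(n-1)) · Σ_k (x_{k,i} - mean_i) · (x_{k,j} - mean_j), with n-1 = 3.
  S[A,A] = ((-3)·(-3) + (0)·(0) + (-1)·(-1) + (4)·(4)) / 3 = 26/3 = 8.6667
  S[A,B] = ((-3)·(-1) + (0)·(-2) + (-1)·(1) + (4)·(2)) / 3 = 10/3 = 3.3333
  S[A,C] = ((-3)·(-0.75) + (0)·(-0.75) + (-1)·(4.25) + (4)·(-2.75)) / 3 = -13/3 = -4.3333
  S[B,B] = ((-1)·(-1) + (-2)·(-2) + (1)·(1) + (2)·(2)) / 3 = 10/3 = 3.3333
  S[B,C] = ((-1)·(-0.75) + (-2)·(-0.75) + (1)·(4.25) + (2)·(-2.75)) / 3 = 1/3 = 0.3333
  S[C,C] = ((-0.75)·(-0.75) + (-0.75)·(-0.75) + (4.25)·(4.25) + (-2.75)·(-2.75)) / 3 = 26.75/3 = 8.9167

S is symmetric (S[j,i] = S[i,j]). Assembling:

S = [[8.6667, 3.3333, -4.3333],
 [3.3333, 3.3333, 0.3333],
 [-4.3333, 0.3333, 8.9167]]


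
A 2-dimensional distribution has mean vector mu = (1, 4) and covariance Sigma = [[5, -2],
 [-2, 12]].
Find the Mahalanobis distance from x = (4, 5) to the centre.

Step 1 — centre the observation: (x - mu) = (3, 1).

Step 2 — invert Sigma. det(Sigma) = 5·12 - (-2)² = 56.
  Sigma^{-1} = (1/det) · [[d, -b], [-b, a]] = [[0.2143, 0.0357],
 [0.0357, 0.0893]].

Step 3 — form the quadratic (x - mu)^T · Sigma^{-1} · (x - mu):
  Sigma^{-1} · (x - mu) = (0.6786, 0.1964).
  (x - mu)^T · [Sigma^{-1} · (x - mu)] = (3)·(0.6786) + (1)·(0.1964) = 2.2321.

Step 4 — take square root: d = √(2.2321) ≈ 1.494.

d(x, mu) = √(2.2321) ≈ 1.494


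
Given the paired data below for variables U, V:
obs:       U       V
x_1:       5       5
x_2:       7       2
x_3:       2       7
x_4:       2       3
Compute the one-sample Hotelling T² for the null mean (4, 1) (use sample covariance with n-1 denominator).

Step 1 — sample mean vector:
  mean(U) = (5 + 7 + 2 + 2) / 4 = 16/4 = 4
  mean(V) = (5 + 2 + 7 + 3) / 4 = 17/4 = 4.25
  x̄ = (4, 4.25),  deviation x̄ - mu_0 = (4, 4.25) - (4, 1) = (0, 3.25).

Step 2 — sample covariance matrix, S[i,j] = (1/(n-1)) · Σ_k (x_{k,i} - mean_i) · (x_{k,j} - mean_j), divisor n-1 = 3:
  S[U,U] = ((1)·(1) + (3)·(3) + (-2)·(-2) + (-2)·(-2)) / 3 = 18/3 = 6
  S[U,V] = ((1)·(0.75) + (3)·(-2.25) + (-2)·(2.75) + (-2)·(-1.25)) / 3 = -9/3 = -3
  S[V,V] = ((0.75)·(0.75) + (-2.25)·(-2.25) + (2.75)·(2.75) + (-1.25)·(-1.25)) / 3 = 14.75/3 = 4.9167
  S = [[6, -3],
 [-3, 4.9167]].

Step 3 — invert S. det(S) = 6·4.9167 - (-3)² = 20.5.
  S^{-1} = (1/det) · [[d, -b], [-b, a]] = [[0.2398, 0.1463],
 [0.1463, 0.2927]].

Step 4 — quadratic form (x̄ - mu_0)^T · S^{-1} · (x̄ - mu_0):
  S^{-1} · (x̄ - mu_0) = (0.4756, 0.9512),
  (x̄ - mu_0)^T · [...] = (0)·(0.4756) + (3.25)·(0.9512) = 3.0915.

Step 5 — scale by n: T² = 4 · 3.0915 = 12.3659.

T² ≈ 12.3659


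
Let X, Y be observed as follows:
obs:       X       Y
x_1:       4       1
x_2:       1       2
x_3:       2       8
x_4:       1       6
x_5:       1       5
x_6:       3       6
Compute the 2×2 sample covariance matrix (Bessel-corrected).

Step 1 — column means:
  mean(X) = (4 + 1 + 2 + 1 + 1 + 3) / 6 = 12/6 = 2
  mean(Y) = (1 + 2 + 8 + 6 + 5 + 6) / 6 = 28/6 = 4.6667

Step 2 — sample covariance S[i,j] = (1/(n-1)) · Σ_k (x_{k,i} - mean_i) · (x_{k,j} - mean_j), with n-1 = 5.
  S[X,X] = ((2)·(2) + (-1)·(-1) + (0)·(0) + (-1)·(-1) + (-1)·(-1) + (1)·(1)) / 5 = 8/5 = 1.6
  S[X,Y] = ((2)·(-3.6667) + (-1)·(-2.6667) + (0)·(3.3333) + (-1)·(1.3333) + (-1)·(0.3333) + (1)·(1.3333)) / 5 = -5/5 = -1
  S[Y,Y] = ((-3.6667)·(-3.6667) + (-2.6667)·(-2.6667) + (3.3333)·(3.3333) + (1.3333)·(1.3333) + (0.3333)·(0.3333) + (1.3333)·(1.3333)) / 5 = 35.3333/5 = 7.0667

S is symmetric (S[j,i] = S[i,j]). Assembling:

S = [[1.6, -1],
 [-1, 7.0667]]


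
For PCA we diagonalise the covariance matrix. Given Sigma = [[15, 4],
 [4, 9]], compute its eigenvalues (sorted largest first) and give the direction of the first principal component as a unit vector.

Step 1 — characteristic polynomial of 2×2 Sigma:
  det(Sigma - λI) = λ² - trace · λ + det = 0.
  trace = 15 + 9 = 24, det = 15·9 - (4)² = 119.
Step 2 — discriminant:
  Δ = trace² - 4·det = 576 - 476 = 100.
Step 3 — eigenvalues:
  λ = (trace ± √Δ)/2 = (24 ± 10)/2,
  λ_1 = 17,  λ_2 = 7.

Step 4 — unit eigenvector for λ_1: solve (Sigma - λ_1 I)v = 0. First row:
  (15 - 17)·v_x + (4)·v_y = 0, i.e. (-2)·v_x + (4)·v_y = 0,
  so v ∝ (b, λ_1 - a) = (4, 2) = u.
  ||u|| = √((4)² + (2)²) = √(20) ≈ 4.4721,
  v_1 = u/||u|| ≈ (0.8944, 0.4472) (||v_1|| = 1).

λ_1 = 17,  λ_2 = 7;  v_1 ≈ (0.8944, 0.4472)


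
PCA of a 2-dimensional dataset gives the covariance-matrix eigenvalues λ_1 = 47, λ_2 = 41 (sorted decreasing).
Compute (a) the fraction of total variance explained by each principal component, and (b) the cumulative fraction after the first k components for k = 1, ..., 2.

Step 1 — total variance = trace(Sigma) = Σ λ_i = 47 + 41 = 88.

Step 2 — fraction explained by component i = λ_i / Σ λ:
  PC1: 47/88 = 0.5341
  PC2: 41/88 = 0.4659

Step 3 — cumulative fraction after k components = (λ_1 + ... + λ_k) / Σ λ:
  k = 1: 47/88 = 0.5341
  k = 2: (47 + 41)/88 = 88/88 = 1

Summary (fraction, with percent):

explained: PC1 0.5341 (53.41%), PC2 0.4659 (46.59%);  cumulative: 0.5341, 1


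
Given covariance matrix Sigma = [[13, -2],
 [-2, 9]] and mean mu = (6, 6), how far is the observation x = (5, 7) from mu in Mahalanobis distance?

Step 1 — centre the observation: (x - mu) = (-1, 1).

Step 2 — invert Sigma. det(Sigma) = 13·9 - (-2)² = 113.
  Sigma^{-1} = (1/det) · [[d, -b], [-b, a]] = [[0.0796, 0.0177],
 [0.0177, 0.115]].

Step 3 — form the quadratic (x - mu)^T · Sigma^{-1} · (x - mu):
  Sigma^{-1} · (x - mu) = (-0.0619, 0.0973).
  (x - mu)^T · [Sigma^{-1} · (x - mu)] = (-1)·(-0.0619) + (1)·(0.0973) = 0.1593.

Step 4 — take square root: d = √(0.1593) ≈ 0.3991.

d(x, mu) = √(0.1593) ≈ 0.3991


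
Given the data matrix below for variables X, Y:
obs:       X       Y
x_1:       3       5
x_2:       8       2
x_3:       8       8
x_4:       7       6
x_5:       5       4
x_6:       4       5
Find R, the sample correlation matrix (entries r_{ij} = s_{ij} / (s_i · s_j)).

Step 1 — column means:
  mean(X) = (3 + 8 + 8 + 7 + 5 + 4) / 6 = 35/6 = 5.8333
  mean(Y) = (5 + 2 + 8 + 6 + 4 + 5) / 6 = 30/6 = 5

Step 2 — sample variances and covariances s[i,j] = (1/(n-1)) · Σ_k (x_{k,i} - mean_i) · (x_{k,j} - mean_j), with n-1 = 5:
  s[X,X] = ((-2.8333)·(-2.8333) + (2.1667)·(2.1667) + (2.1667)·(2.1667) + (1.1667)·(1.1667) + (-0.8333)·(-0.8333) + (-1.8333)·(-1.8333)) / 5 = 22.8333/5 = 4.5667
  s[X,Y] = ((-2.8333)·(0) + (2.1667)·(-3) + (2.1667)·(3) + (1.1667)·(1) + (-0.8333)·(-1) + (-1.8333)·(0)) / 5 = 2/5 = 0.4
  s[Y,Y] = ((0)·(0) + (-3)·(-3) + (3)·(3) + (1)·(1) + (-1)·(-1) + (0)·(0)) / 5 = 20/5 = 4
  Sample standard deviations s_i = √(s[i,i]):
  s(X) = √(4.5667) = 2.137
  s(Y) = √(4) = 2

Step 3 — r_{ij} = s_{ij} / (s_i · s_j):
  r[X,X] = 1 (diagonal).
  r[X,Y] = 0.4 / (2.137 · 2) = 0.4 / 4.274 = 0.0936
  r[Y,Y] = 1 (diagonal).

R is symmetric with unit diagonal. Assembling:

R = [[1, 0.0936],
 [0.0936, 1]]


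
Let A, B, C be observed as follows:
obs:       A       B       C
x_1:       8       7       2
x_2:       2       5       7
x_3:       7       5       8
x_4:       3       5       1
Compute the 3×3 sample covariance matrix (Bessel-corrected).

Step 1 — column means:
  mean(A) = (8 + 2 + 7 + 3) / 4 = 20/4 = 5
  mean(B) = (7 + 5 + 5 + 5) / 4 = 22/4 = 5.5
  mean(C) = (2 + 7 + 8 + 1) / 4 = 18/4 = 4.5

Step 2 — sample covariance S[i,j] = (1/(n-1)) · Σ_k (x_{k,i} - mean_i) · (x_{k,j} - mean_j), with n-1 = 3.
  S[A,A] = ((3)·(3) + (-3)·(-3) + (2)·(2) + (-2)·(-2)) / 3 = 26/3 = 8.6667
  S[A,B] = ((3)·(1.5) + (-3)·(-0.5) + (2)·(-0.5) + (-2)·(-0.5)) / 3 = 6/3 = 2
  S[A,C] = ((3)·(-2.5) + (-3)·(2.5) + (2)·(3.5) + (-2)·(-3.5)) / 3 = -1/3 = -0.3333
  S[B,B] = ((1.5)·(1.5) + (-0.5)·(-0.5) + (-0.5)·(-0.5) + (-0.5)·(-0.5)) / 3 = 3/3 = 1
  S[B,C] = ((1.5)·(-2.5) + (-0.5)·(2.5) + (-0.5)·(3.5) + (-0.5)·(-3.5)) / 3 = -5/3 = -1.6667
  S[C,C] = ((-2.5)·(-2.5) + (2.5)·(2.5) + (3.5)·(3.5) + (-3.5)·(-3.5)) / 3 = 37/3 = 12.3333

S is symmetric (S[j,i] = S[i,j]). Assembling:

S = [[8.6667, 2, -0.3333],
 [2, 1, -1.6667],
 [-0.3333, -1.6667, 12.3333]]


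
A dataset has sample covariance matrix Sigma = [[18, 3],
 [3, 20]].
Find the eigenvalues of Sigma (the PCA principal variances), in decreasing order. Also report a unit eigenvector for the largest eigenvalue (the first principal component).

Step 1 — characteristic polynomial of 2×2 Sigma:
  det(Sigma - λI) = λ² - trace · λ + det = 0.
  trace = 18 + 20 = 38, det = 18·20 - (3)² = 351.
Step 2 — discriminant:
  Δ = trace² - 4·det = 1444 - 1404 = 40.
Step 3 — eigenvalues:
  λ = (trace ± √Δ)/2 = (38 ± 6.3246)/2,
  λ_1 = 22.1623,  λ_2 = 15.8377.

Step 4 — unit eigenvector for λ_1: solve (Sigma - λ_1 I)v = 0. First row:
  (18 - 22.1623)·v_x + (3)·v_y = 0, i.e. (-4.1623)·v_x + (3)·v_y = 0,
  so v ∝ (b, λ_1 - a) = (3, 4.1623) = u.
  ||u|| = √((3)² + (4.1623)²) = √(26.3246) ≈ 5.1307,
  v_1 = u/||u|| ≈ (0.5847, 0.8112) (||v_1|| = 1).

λ_1 = 22.1623,  λ_2 = 15.8377;  v_1 ≈ (0.5847, 0.8112)


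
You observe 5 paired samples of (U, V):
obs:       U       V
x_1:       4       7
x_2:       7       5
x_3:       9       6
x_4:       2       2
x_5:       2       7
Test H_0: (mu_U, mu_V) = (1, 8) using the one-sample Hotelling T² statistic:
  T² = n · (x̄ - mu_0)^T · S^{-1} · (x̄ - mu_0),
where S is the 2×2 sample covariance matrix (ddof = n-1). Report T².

Step 1 — sample mean vector:
  mean(U) = (4 + 7 + 9 + 2 + 2) / 5 = 24/5 = 4.8
  mean(V) = (7 + 5 + 6 + 2 + 7) / 5 = 27/5 = 5.4
  x̄ = (4.8, 5.4),  deviation x̄ - mu_0 = (4.8, 5.4) - (1, 8) = (3.8, -2.6).

Step 2 — sample covariance matrix, S[i,j] = (1/(n-1)) · Σ_k (x_{k,i} - mean_i) · (x_{k,j} - mean_j), divisor n-1 = 4:
  S[U,U] = ((-0.8)·(-0.8) + (2.2)·(2.2) + (4.2)·(4.2) + (-2.8)·(-2.8) + (-2.8)·(-2.8)) / 4 = 38.8/4 = 9.7
  S[U,V] = ((-0.8)·(1.6) + (2.2)·(-0.4) + (4.2)·(0.6) + (-2.8)·(-3.4) + (-2.8)·(1.6)) / 4 = 5.4/4 = 1.35
  S[V,V] = ((1.6)·(1.6) + (-0.4)·(-0.4) + (0.6)·(0.6) + (-3.4)·(-3.4) + (1.6)·(1.6)) / 4 = 17.2/4 = 4.3
  S = [[9.7, 1.35],
 [1.35, 4.3]].

Step 3 — invert S. det(S) = 9.7·4.3 - (1.35)² = 39.8875.
  S^{-1} = (1/det) · [[d, -b], [-b, a]] = [[0.1078, -0.0338],
 [-0.0338, 0.2432]].

Step 4 — quadratic form (x̄ - mu_0)^T · S^{-1} · (x̄ - mu_0):
  S^{-1} · (x̄ - mu_0) = (0.4976, -0.7609),
  (x̄ - mu_0)^T · [...] = (3.8)·(0.4976) + (-2.6)·(-0.7609) = 3.8694.

Step 5 — scale by n: T² = 5 · 3.8694 = 19.3469.

T² ≈ 19.3469


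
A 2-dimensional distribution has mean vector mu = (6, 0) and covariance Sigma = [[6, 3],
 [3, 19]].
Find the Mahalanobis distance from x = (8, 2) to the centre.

Step 1 — centre the observation: (x - mu) = (2, 2).

Step 2 — invert Sigma. det(Sigma) = 6·19 - (3)² = 105.
  Sigma^{-1} = (1/det) · [[d, -b], [-b, a]] = [[0.181, -0.0286],
 [-0.0286, 0.0571]].

Step 3 — form the quadratic (x - mu)^T · Sigma^{-1} · (x - mu):
  Sigma^{-1} · (x - mu) = (0.3048, 0.0571).
  (x - mu)^T · [Sigma^{-1} · (x - mu)] = (2)·(0.3048) + (2)·(0.0571) = 0.7238.

Step 4 — take square root: d = √(0.7238) ≈ 0.8508.

d(x, mu) = √(0.7238) ≈ 0.8508


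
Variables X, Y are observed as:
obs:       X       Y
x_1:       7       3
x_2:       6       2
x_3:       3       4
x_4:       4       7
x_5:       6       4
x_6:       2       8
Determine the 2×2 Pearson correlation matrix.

Step 1 — column means:
  mean(X) = (7 + 6 + 3 + 4 + 6 + 2) / 6 = 28/6 = 4.6667
  mean(Y) = (3 + 2 + 4 + 7 + 4 + 8) / 6 = 28/6 = 4.6667

Step 2 — sample variances and covariances s[i,j] = (1/(n-1)) · Σ_k (x_{k,i} - mean_i) · (x_{k,j} - mean_j), with n-1 = 5:
  s[X,X] = ((2.3333)·(2.3333) + (1.3333)·(1.3333) + (-1.6667)·(-1.6667) + (-0.6667)·(-0.6667) + (1.3333)·(1.3333) + (-2.6667)·(-2.6667)) / 5 = 19.3333/5 = 3.8667
  s[X,Y] = ((2.3333)·(-1.6667) + (1.3333)·(-2.6667) + (-1.6667)·(-0.6667) + (-0.6667)·(2.3333) + (1.3333)·(-0.6667) + (-2.6667)·(3.3333)) / 5 = -17.6667/5 = -3.5333
  s[Y,Y] = ((-1.6667)·(-1.6667) + (-2.6667)·(-2.6667) + (-0.6667)·(-0.6667) + (2.3333)·(2.3333) + (-0.6667)·(-0.6667) + (3.3333)·(3.3333)) / 5 = 27.3333/5 = 5.4667
  Sample standard deviations s_i = √(s[i,i]):
  s(X) = √(3.8667) = 1.9664
  s(Y) = √(5.4667) = 2.3381

Step 3 — r_{ij} = s_{ij} / (s_i · s_j):
  r[X,X] = 1 (diagonal).
  r[X,Y] = -3.5333 / (1.9664 · 2.3381) = -3.5333 / 4.5976 = -0.7685
  r[Y,Y] = 1 (diagonal).

R is symmetric with unit diagonal. Assembling:

R = [[1, -0.7685],
 [-0.7685, 1]]


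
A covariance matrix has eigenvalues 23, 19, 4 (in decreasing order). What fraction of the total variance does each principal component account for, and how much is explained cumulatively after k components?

Step 1 — total variance = trace(Sigma) = Σ λ_i = 23 + 19 + 4 = 46.

Step 2 — fraction explained by component i = λ_i / Σ λ:
  PC1: 23/46 = 0.5
  PC2: 19/46 = 0.413
  PC3: 4/46 = 0.087

Step 3 — cumulative fraction after k components = (λ_1 + ... + λ_k) / Σ λ:
  k = 1: 23/46 = 0.5
  k = 2: (23 + 19)/46 = 42/46 = 0.913
  k = 3: (23 + 19 + 4)/46 = 46/46 = 1

Summary (fraction, with percent):

explained: PC1 0.5 (50%), PC2 0.413 (41.3%), PC3 0.087 (8.7%);  cumulative: 0.5, 0.913, 1
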